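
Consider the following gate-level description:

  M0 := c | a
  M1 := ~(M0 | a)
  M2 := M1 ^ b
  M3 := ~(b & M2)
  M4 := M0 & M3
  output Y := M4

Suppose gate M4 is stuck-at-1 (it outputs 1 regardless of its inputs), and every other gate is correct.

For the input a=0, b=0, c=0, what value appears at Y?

1

Propagate with M4 forced: M0=0, M1=1, M2=1, M3=1, M4=1 [stuck-at-1].
So Y = 1. (Without the fault it would be 0.)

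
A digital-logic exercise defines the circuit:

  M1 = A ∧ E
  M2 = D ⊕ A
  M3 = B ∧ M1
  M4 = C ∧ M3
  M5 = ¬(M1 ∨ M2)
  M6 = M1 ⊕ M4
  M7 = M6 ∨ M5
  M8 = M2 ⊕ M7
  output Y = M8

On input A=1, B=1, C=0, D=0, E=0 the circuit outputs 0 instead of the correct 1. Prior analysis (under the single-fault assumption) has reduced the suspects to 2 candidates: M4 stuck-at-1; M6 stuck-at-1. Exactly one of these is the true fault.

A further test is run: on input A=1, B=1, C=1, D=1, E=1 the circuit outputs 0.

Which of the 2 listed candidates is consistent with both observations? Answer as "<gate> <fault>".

Evaluate each candidate on input A=1, B=1, C=1, D=1, E=1:
  M4 stuck-at-1: M1=1, M2=0, M3=1, M4=1 [stuck-at-1], M5=0, M6=0, M7=0, M8=0 → 0 — matches
  M6 stuck-at-1: M1=1, M2=0, M3=1, M4=1, M5=0, M6=1 [stuck-at-1], M7=1, M8=1 → 1 — eliminated
Only M4 stuck-at-1 reproduces the observed 0.

M4 stuck-at-1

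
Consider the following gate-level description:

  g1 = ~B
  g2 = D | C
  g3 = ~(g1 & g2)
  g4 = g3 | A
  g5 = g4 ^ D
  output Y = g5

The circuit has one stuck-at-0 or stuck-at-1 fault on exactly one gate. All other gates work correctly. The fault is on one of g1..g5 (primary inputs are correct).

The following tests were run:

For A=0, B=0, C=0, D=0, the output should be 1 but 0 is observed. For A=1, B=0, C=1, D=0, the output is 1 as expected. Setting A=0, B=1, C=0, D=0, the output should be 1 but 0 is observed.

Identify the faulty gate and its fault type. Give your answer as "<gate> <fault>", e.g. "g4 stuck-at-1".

Fault-free values for test 1 (A=0, B=0, C=0, D=0): g1=1, g2=0, g3=1, g4=1, g5=1, giving Y=1. Observed 0.
Test 1: faults giving observed 0 are {g2 stuck-at-1, g3 stuck-at-0, g4 stuck-at-0, g5 stuck-at-0}.
Test 2 (A=1, B=0, C=1, D=0): fault-free g1=1, g2=1, g3=0, g4=1, g5=1 → 1; observed 1. Eliminates g4 stuck-at-0, g5 stuck-at-0.
Test 3 (A=0, B=1, C=0, D=0): fault-free g1=0, g2=0, g3=1, g4=1, g5=1 → 1; observed 0. Eliminates g2 stuck-at-1.
Only g3 stuck-at-0 is consistent with every test.

g3 stuck-at-0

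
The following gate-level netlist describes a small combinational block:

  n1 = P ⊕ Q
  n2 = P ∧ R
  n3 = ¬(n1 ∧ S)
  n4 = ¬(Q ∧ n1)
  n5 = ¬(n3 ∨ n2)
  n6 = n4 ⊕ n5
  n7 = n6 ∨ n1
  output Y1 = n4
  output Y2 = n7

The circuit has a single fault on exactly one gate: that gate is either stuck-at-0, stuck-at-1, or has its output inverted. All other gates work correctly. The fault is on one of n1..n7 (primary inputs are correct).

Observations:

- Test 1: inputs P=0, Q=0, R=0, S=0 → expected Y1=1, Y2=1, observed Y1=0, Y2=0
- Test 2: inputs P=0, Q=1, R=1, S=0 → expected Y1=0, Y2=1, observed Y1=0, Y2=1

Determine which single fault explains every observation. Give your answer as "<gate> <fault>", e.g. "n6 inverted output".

n4 stuck-at-0

Fault-free values for test 1 (P=0, Q=0, R=0, S=0): n1=0, n2=0, n3=1, n4=1, n5=0, n6=1, n7=1, giving Y1=1, Y2=1. Observed Y1=0, Y2=0.
Test 1: faults giving observed Y1=0, Y2=0 are {n4 stuck-at-0, n4 inverted output}.
Test 2 (P=0, Q=1, R=1, S=0): fault-free n1=1, n2=0, n3=1, n4=0, n5=0, n6=0, n7=1 → Y1=0, Y2=1; observed Y1=0, Y2=1. Eliminates n4 inverted output.
Only n4 stuck-at-0 is consistent with every test.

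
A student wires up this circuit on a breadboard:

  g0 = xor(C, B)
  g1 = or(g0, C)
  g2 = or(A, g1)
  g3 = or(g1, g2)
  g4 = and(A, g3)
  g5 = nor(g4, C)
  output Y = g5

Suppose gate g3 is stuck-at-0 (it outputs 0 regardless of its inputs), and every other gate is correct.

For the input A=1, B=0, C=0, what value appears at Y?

Propagate with g3 forced: g0=0, g1=0, g2=1, g3=0 [stuck-at-0], g4=0, g5=1.
So Y = 1. (Without the fault it would be 0.)

1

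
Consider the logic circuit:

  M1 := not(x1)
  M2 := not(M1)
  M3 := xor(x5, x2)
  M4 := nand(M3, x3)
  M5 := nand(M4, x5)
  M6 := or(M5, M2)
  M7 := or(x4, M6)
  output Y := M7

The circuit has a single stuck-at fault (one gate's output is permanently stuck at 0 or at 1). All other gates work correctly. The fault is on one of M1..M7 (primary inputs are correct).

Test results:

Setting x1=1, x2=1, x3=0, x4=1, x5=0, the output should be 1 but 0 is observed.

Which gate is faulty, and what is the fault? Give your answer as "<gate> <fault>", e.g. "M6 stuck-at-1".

M7 stuck-at-0

Fault-free values for test 1 (x1=1, x2=1, x3=0, x4=1, x5=0): M1=0, M2=1, M3=1, M4=1, M5=1, M6=1, M7=1, giving Y=1. Observed 0.
Test 1: faults giving observed 0 are {M7 stuck-at-0}.
Only M7 stuck-at-0 is consistent with every test.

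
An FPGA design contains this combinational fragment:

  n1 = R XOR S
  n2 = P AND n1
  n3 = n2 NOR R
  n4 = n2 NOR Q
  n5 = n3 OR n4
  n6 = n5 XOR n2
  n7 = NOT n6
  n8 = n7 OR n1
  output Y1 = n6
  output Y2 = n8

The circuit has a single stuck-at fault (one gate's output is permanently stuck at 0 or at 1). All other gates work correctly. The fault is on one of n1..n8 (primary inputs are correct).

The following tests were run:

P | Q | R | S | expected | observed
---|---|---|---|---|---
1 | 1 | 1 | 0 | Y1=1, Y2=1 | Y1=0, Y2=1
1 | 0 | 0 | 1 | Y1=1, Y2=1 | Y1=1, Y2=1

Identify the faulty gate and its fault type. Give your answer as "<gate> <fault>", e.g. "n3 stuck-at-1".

n2 stuck-at-0

Fault-free values for test 1 (P=1, Q=1, R=1, S=0): n1=1, n2=1, n3=0, n4=0, n5=0, n6=1, n7=0, n8=1, giving Y1=1, Y2=1. Observed Y1=0, Y2=1.
Test 1: faults giving observed Y1=0, Y2=1 are {n1 stuck-at-0, n2 stuck-at-0, n3 stuck-at-1, n4 stuck-at-1, n5 stuck-at-1, n6 stuck-at-0}.
Test 2 (P=1, Q=0, R=0, S=1): fault-free n1=1, n2=1, n3=0, n4=0, n5=0, n6=1, n7=0, n8=1 → Y1=1, Y2=1; observed Y1=1, Y2=1. Eliminates n1 stuck-at-0, n3 stuck-at-1, n4 stuck-at-1, n5 stuck-at-1, n6 stuck-at-0.
Only n2 stuck-at-0 is consistent with every test.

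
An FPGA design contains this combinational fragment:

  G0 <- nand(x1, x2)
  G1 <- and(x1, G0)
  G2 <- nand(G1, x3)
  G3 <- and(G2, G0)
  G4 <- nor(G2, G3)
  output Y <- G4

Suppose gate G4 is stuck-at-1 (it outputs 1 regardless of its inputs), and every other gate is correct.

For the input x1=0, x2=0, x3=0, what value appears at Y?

Propagate with G4 forced: G0=1, G1=0, G2=1, G3=1, G4=1 [stuck-at-1].
So Y = 1. (Without the fault it would be 0.)

1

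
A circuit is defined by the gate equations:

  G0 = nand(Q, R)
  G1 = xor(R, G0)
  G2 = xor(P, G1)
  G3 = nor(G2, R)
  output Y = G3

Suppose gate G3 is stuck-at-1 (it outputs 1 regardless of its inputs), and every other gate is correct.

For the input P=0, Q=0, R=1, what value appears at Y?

1

Propagate with G3 forced: G0=1, G1=0, G2=0, G3=1 [stuck-at-1].
So Y = 1. (Without the fault it would be 0.)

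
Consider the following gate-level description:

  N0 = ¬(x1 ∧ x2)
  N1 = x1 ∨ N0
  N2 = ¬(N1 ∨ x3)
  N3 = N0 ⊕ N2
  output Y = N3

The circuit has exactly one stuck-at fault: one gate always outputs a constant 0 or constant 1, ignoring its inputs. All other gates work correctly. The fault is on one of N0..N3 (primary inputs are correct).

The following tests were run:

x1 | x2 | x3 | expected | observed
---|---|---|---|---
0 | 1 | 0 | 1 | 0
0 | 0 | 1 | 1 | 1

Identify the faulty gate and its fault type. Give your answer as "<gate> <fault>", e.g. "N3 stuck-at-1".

N1 stuck-at-0

Fault-free values for test 1 (x1=0, x2=1, x3=0): N0=1, N1=1, N2=0, N3=1, giving Y=1. Observed 0.
Test 1: faults giving observed 0 are {N1 stuck-at-0, N2 stuck-at-1, N3 stuck-at-0}.
Test 2 (x1=0, x2=0, x3=1): fault-free N0=1, N1=1, N2=0, N3=1 → 1; observed 1. Eliminates N2 stuck-at-1, N3 stuck-at-0.
Only N1 stuck-at-0 is consistent with every test.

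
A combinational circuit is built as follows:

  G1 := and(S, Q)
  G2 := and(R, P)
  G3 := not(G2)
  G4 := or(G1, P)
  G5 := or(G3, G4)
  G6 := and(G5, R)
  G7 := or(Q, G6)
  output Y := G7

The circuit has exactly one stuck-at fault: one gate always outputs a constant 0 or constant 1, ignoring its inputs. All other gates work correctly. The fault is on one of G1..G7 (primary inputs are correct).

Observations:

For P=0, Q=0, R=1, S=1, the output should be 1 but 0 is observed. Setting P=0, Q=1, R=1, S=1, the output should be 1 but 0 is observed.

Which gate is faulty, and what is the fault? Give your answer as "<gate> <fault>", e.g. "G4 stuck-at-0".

Fault-free values for test 1 (P=0, Q=0, R=1, S=1): G1=0, G2=0, G3=1, G4=0, G5=1, G6=1, G7=1, giving Y=1. Observed 0.
Test 1: faults giving observed 0 are {G2 stuck-at-1, G3 stuck-at-0, G5 stuck-at-0, G6 stuck-at-0, G7 stuck-at-0}.
Test 2 (P=0, Q=1, R=1, S=1): fault-free G1=1, G2=0, G3=1, G4=1, G5=1, G6=1, G7=1 → 1; observed 0. Eliminates G2 stuck-at-1, G3 stuck-at-0, G5 stuck-at-0, G6 stuck-at-0.
Only G7 stuck-at-0 is consistent with every test.

G7 stuck-at-0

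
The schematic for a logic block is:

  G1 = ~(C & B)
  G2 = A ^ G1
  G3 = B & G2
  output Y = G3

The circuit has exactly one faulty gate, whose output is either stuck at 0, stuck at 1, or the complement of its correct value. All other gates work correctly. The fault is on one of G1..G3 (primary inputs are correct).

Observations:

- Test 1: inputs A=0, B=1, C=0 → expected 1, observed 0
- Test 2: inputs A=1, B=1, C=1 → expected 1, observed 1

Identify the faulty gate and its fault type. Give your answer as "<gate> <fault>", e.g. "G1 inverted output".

G1 stuck-at-0

Fault-free values for test 1 (A=0, B=1, C=0): G1=1, G2=1, G3=1, giving Y=1. Observed 0.
Test 1: faults giving observed 0 are {G1 stuck-at-0, G1 inverted output, G2 stuck-at-0, G2 inverted output, G3 stuck-at-0, G3 inverted output}.
Test 2 (A=1, B=1, C=1): fault-free G1=0, G2=1, G3=1 → 1; observed 1. Eliminates G1 inverted output, G2 stuck-at-0, G2 inverted output, G3 stuck-at-0, G3 inverted output.
Only G1 stuck-at-0 is consistent with every test.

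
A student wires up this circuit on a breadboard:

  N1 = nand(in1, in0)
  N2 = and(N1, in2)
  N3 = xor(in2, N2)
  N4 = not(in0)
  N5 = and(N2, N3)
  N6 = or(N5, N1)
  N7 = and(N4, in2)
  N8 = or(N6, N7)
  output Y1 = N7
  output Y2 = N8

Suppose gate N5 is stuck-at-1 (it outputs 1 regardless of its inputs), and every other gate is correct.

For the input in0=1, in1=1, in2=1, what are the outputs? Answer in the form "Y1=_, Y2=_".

Y1=0, Y2=1

Propagate with N5 forced: N1=0, N2=0, N3=1, N4=0, N5=1 [stuck-at-1], N6=1, N7=0, N8=1.
So the outputs are Y1=0, Y2=1. (Without the fault they would be Y1=0, Y2=0.)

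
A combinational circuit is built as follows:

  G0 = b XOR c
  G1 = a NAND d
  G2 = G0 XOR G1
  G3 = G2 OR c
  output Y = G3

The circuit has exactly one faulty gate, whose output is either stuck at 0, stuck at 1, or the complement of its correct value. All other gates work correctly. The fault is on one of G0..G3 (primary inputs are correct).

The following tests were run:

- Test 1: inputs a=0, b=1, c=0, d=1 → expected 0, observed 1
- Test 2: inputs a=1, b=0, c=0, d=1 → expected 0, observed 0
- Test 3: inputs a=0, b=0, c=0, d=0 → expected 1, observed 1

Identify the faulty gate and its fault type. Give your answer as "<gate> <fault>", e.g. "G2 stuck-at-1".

G0 stuck-at-0

Fault-free values for test 1 (a=0, b=1, c=0, d=1): G0=1, G1=1, G2=0, G3=0, giving Y=0. Observed 1.
Test 1: faults giving observed 1 are {G0 stuck-at-0, G0 inverted output, G1 stuck-at-0, G1 inverted output, G2 stuck-at-1, G2 inverted output, G3 stuck-at-1, G3 inverted output}.
Test 2 (a=1, b=0, c=0, d=1): fault-free G0=0, G1=0, G2=0, G3=0 → 0; observed 0. Eliminates G0 inverted output, G1 inverted output, G2 stuck-at-1, G2 inverted output, G3 stuck-at-1, G3 inverted output.
Test 3 (a=0, b=0, c=0, d=0): fault-free G0=0, G1=1, G2=1, G3=1 → 1; observed 1. Eliminates G1 stuck-at-0.
Only G0 stuck-at-0 is consistent with every test.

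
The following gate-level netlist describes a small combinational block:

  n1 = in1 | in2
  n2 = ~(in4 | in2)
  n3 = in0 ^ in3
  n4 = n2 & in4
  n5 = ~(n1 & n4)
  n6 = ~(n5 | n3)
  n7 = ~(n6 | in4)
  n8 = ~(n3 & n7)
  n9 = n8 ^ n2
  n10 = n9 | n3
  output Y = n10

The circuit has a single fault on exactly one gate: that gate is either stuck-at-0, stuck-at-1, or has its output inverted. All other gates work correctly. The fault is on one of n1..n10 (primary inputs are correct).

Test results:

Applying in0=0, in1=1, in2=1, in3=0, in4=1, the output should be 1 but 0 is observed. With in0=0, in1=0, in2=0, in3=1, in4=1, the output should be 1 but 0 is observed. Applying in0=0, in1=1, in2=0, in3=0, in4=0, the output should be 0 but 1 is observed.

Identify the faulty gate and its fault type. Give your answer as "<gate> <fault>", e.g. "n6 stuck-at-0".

n10 inverted output

Fault-free values for test 1 (in0=0, in1=1, in2=1, in3=0, in4=1): n1=1, n2=0, n3=0, n4=0, n5=1, n6=0, n7=0, n8=1, n9=1, n10=1, giving Y=1. Observed 0.
Test 1: faults giving observed 0 are {n2 stuck-at-1, n2 inverted output, n8 stuck-at-0, n8 inverted output, n9 stuck-at-0, n9 inverted output, n10 stuck-at-0, n10 inverted output}.
Test 2 (in0=0, in1=0, in2=0, in3=1, in4=1): fault-free n1=0, n2=0, n3=1, n4=0, n5=1, n6=0, n7=0, n8=1, n9=1, n10=1 → 1; observed 0. Eliminates n2 stuck-at-1, n2 inverted output, n8 stuck-at-0, n8 inverted output, n9 stuck-at-0, n9 inverted output.
Test 3 (in0=0, in1=1, in2=0, in3=0, in4=0): fault-free n1=1, n2=1, n3=0, n4=0, n5=1, n6=0, n7=1, n8=1, n9=0, n10=0 → 0; observed 1. Eliminates n10 stuck-at-0.
Only n10 inverted output is consistent with every test.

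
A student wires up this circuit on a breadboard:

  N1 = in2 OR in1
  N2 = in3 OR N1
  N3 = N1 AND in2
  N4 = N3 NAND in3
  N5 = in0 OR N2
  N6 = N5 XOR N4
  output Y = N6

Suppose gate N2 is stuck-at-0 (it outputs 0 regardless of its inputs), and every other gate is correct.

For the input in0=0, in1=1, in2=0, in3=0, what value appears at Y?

Propagate with N2 forced: N1=1, N2=0 [stuck-at-0], N3=0, N4=1, N5=0, N6=1.
So Y = 1. (Without the fault it would be 0.)

1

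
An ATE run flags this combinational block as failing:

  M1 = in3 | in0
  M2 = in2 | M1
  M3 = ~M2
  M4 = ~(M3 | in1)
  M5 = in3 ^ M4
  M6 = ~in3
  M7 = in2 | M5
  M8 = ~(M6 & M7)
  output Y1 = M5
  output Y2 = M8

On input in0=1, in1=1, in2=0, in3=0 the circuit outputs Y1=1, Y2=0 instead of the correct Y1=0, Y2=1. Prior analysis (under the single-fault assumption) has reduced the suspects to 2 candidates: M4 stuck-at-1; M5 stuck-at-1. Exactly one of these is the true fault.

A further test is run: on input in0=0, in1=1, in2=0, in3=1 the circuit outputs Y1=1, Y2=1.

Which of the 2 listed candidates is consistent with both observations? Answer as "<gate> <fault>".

Evaluate each candidate on input in0=0, in1=1, in2=0, in3=1:
  M4 stuck-at-1: M1=1, M2=1, M3=0, M4=1 [stuck-at-1], M5=0, M6=0, M7=0, M8=1 → Y1=0, Y2=1 — eliminated
  M5 stuck-at-1: M1=1, M2=1, M3=0, M4=0, M5=1 [stuck-at-1], M6=0, M7=1, M8=1 → Y1=1, Y2=1 — matches
Only M5 stuck-at-1 reproduces the observed Y1=1, Y2=1.

M5 stuck-at-1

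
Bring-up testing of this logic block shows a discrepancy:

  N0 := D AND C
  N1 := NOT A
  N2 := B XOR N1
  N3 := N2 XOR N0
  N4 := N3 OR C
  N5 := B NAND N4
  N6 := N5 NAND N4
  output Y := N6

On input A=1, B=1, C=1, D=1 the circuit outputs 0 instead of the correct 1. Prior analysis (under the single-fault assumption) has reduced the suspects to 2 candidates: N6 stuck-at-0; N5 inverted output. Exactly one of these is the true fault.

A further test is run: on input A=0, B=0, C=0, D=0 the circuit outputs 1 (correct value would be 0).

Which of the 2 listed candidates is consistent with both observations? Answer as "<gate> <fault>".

N5 inverted output

Evaluate each candidate on input A=0, B=0, C=0, D=0:
  N6 stuck-at-0: N0=0, N1=1, N2=1, N3=1, N4=1, N5=1, N6=0 [stuck-at-0] → 0 — eliminated
  N5 inverted output: N0=0, N1=1, N2=1, N3=1, N4=1, N5=0 [inverted output], N6=1 → 1 — matches
Only N5 inverted output reproduces the observed 1.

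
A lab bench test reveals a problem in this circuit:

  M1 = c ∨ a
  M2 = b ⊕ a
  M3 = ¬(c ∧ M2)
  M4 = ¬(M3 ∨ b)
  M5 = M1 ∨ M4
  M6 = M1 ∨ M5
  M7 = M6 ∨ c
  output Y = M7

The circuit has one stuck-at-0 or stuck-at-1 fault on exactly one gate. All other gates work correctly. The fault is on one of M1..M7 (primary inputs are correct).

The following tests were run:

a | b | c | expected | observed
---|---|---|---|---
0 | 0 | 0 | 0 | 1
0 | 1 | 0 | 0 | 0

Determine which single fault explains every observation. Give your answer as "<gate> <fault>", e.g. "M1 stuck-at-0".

Fault-free values for test 1 (a=0, b=0, c=0): M1=0, M2=0, M3=1, M4=0, M5=0, M6=0, M7=0, giving Y=0. Observed 1.
Test 1: faults giving observed 1 are {M1 stuck-at-1, M3 stuck-at-0, M4 stuck-at-1, M5 stuck-at-1, M6 stuck-at-1, M7 stuck-at-1}.
Test 2 (a=0, b=1, c=0): fault-free M1=0, M2=1, M3=1, M4=0, M5=0, M6=0, M7=0 → 0; observed 0. Eliminates M1 stuck-at-1, M4 stuck-at-1, M5 stuck-at-1, M6 stuck-at-1, M7 stuck-at-1.
Only M3 stuck-at-0 is consistent with every test.

M3 stuck-at-0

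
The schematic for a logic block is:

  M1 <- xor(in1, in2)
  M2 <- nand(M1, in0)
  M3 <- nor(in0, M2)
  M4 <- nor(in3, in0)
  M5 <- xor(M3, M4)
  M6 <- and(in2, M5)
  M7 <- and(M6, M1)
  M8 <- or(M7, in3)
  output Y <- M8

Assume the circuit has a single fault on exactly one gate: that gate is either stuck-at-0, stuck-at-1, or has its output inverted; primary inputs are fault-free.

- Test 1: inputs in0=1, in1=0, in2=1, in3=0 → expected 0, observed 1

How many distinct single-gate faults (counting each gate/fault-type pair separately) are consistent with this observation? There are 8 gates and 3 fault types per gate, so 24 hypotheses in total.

12

Fault-free: M1=1, M2=0, M3=0, M4=0, M5=0, M6=0, M7=0, M8=0 → 0. Observed 1.
  M1: none of the 3 fault types match ✗
  M2: none of the 3 fault types match ✗
  M3: stuck-at-1, inverted output ✓; others ✗
  M4: stuck-at-1, inverted output ✓; others ✗
  M5: stuck-at-1, inverted output ✓; others ✗
  M6: stuck-at-1, inverted output ✓; others ✗
  M7: stuck-at-1, inverted output ✓; others ✗
  M8: stuck-at-1, inverted output ✓; others ✗
Consistent faults: {M3 stuck-at-1, M3 inverted output, M4 stuck-at-1, M4 inverted output, M5 stuck-at-1, M5 inverted output, M6 stuck-at-1, M6 inverted output, M7 stuck-at-1, M7 inverted output, M8 stuck-at-1, M8 inverted output} — 12 in all.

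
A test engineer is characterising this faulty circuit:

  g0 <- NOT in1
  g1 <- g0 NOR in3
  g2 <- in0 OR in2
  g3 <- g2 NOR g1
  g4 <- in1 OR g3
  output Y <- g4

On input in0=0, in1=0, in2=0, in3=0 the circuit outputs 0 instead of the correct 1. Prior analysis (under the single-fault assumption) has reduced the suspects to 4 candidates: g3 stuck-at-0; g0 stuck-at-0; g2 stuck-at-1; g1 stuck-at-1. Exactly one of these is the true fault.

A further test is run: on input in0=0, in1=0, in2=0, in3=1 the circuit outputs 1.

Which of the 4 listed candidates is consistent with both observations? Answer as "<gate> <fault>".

Evaluate each candidate on input in0=0, in1=0, in2=0, in3=1:
  g3 stuck-at-0: g0=1, g1=0, g2=0, g3=0 [stuck-at-0], g4=0 → 0 — eliminated
  g0 stuck-at-0: g0=0 [stuck-at-0], g1=0, g2=0, g3=1, g4=1 → 1 — matches
  g2 stuck-at-1: g0=1, g1=0, g2=1 [stuck-at-1], g3=0, g4=0 → 0 — eliminated
  g1 stuck-at-1: g0=1, g1=1 [stuck-at-1], g2=0, g3=0, g4=0 → 0 — eliminated
Only g0 stuck-at-0 reproduces the observed 1.

g0 stuck-at-0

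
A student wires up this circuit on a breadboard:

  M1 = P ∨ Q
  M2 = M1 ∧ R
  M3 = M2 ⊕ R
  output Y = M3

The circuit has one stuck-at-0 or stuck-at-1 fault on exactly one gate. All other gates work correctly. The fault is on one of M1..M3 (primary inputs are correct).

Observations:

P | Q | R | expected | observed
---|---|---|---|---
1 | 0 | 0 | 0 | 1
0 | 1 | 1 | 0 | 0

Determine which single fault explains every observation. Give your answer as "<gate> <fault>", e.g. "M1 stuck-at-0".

M2 stuck-at-1

Fault-free values for test 1 (P=1, Q=0, R=0): M1=1, M2=0, M3=0, giving Y=0. Observed 1.
Test 1: faults giving observed 1 are {M2 stuck-at-1, M3 stuck-at-1}.
Test 2 (P=0, Q=1, R=1): fault-free M1=1, M2=1, M3=0 → 0; observed 0. Eliminates M3 stuck-at-1.
Only M2 stuck-at-1 is consistent with every test.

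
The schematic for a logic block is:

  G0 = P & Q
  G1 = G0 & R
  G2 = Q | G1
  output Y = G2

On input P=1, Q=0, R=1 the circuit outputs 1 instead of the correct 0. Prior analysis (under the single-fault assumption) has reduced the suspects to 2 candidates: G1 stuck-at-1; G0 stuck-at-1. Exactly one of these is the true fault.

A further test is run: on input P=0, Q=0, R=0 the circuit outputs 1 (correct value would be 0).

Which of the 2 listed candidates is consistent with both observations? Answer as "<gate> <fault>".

G1 stuck-at-1

Evaluate each candidate on input P=0, Q=0, R=0:
  G1 stuck-at-1: G0=0, G1=1 [stuck-at-1], G2=1 → 1 — matches
  G0 stuck-at-1: G0=1 [stuck-at-1], G1=0, G2=0 → 0 — eliminated
Only G1 stuck-at-1 reproduces the observed 1.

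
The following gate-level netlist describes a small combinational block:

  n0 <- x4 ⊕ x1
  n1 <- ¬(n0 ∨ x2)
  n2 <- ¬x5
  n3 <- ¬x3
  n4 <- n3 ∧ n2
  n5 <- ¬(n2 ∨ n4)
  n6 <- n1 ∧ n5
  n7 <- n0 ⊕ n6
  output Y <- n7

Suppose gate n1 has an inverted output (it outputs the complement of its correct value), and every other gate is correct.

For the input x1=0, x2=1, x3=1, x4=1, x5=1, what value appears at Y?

0

Propagate with n1 forced: n0=1, n1=1 [inverted output], n2=0, n3=0, n4=0, n5=1, n6=1, n7=0.
So Y = 0. (Without the fault it would be 1.)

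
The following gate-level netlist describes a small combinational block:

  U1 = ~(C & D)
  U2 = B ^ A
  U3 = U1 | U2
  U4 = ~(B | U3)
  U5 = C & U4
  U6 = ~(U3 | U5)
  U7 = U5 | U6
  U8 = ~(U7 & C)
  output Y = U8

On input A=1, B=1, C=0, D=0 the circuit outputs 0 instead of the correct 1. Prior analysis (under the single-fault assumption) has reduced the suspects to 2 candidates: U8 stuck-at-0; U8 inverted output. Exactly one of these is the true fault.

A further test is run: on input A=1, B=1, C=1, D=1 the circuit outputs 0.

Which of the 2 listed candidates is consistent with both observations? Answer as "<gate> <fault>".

Evaluate each candidate on input A=1, B=1, C=1, D=1:
  U8 stuck-at-0: U1=0, U2=0, U3=0, U4=0, U5=0, U6=1, U7=1, U8=0 [stuck-at-0] → 0 — matches
  U8 inverted output: U1=0, U2=0, U3=0, U4=0, U5=0, U6=1, U7=1, U8=1 [inverted output] → 1 — eliminated
Only U8 stuck-at-0 reproduces the observed 0.

U8 stuck-at-0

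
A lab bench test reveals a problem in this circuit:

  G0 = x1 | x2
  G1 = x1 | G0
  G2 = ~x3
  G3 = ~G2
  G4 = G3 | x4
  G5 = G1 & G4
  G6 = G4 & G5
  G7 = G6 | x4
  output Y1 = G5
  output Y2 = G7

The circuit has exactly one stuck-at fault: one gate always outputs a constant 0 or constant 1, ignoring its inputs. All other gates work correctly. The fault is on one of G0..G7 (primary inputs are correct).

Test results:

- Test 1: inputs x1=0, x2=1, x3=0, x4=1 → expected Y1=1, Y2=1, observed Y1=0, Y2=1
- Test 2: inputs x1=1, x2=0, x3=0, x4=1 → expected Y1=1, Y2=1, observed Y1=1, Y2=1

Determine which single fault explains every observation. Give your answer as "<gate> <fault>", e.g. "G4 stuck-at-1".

G0 stuck-at-0

Fault-free values for test 1 (x1=0, x2=1, x3=0, x4=1): G0=1, G1=1, G2=1, G3=0, G4=1, G5=1, G6=1, G7=1, giving Y1=1, Y2=1. Observed Y1=0, Y2=1.
Test 1: faults giving observed Y1=0, Y2=1 are {G0 stuck-at-0, G1 stuck-at-0, G4 stuck-at-0, G5 stuck-at-0}.
Test 2 (x1=1, x2=0, x3=0, x4=1): fault-free G0=1, G1=1, G2=1, G3=0, G4=1, G5=1, G6=1, G7=1 → Y1=1, Y2=1; observed Y1=1, Y2=1. Eliminates G1 stuck-at-0, G4 stuck-at-0, G5 stuck-at-0.
Only G0 stuck-at-0 is consistent with every test.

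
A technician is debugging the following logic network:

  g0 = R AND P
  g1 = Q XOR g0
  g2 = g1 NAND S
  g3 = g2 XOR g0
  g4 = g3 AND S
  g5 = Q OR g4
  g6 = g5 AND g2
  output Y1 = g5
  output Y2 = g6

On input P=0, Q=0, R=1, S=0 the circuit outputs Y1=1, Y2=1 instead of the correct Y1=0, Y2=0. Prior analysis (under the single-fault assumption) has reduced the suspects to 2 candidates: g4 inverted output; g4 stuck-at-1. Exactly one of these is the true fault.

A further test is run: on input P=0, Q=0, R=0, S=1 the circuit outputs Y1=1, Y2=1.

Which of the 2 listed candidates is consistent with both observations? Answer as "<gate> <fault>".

Evaluate each candidate on input P=0, Q=0, R=0, S=1:
  g4 inverted output: g0=0, g1=0, g2=1, g3=1, g4=0 [inverted output], g5=0, g6=0 → Y1=0, Y2=0 — eliminated
  g4 stuck-at-1: g0=0, g1=0, g2=1, g3=1, g4=1 [stuck-at-1], g5=1, g6=1 → Y1=1, Y2=1 — matches
Only g4 stuck-at-1 reproduces the observed Y1=1, Y2=1.

g4 stuck-at-1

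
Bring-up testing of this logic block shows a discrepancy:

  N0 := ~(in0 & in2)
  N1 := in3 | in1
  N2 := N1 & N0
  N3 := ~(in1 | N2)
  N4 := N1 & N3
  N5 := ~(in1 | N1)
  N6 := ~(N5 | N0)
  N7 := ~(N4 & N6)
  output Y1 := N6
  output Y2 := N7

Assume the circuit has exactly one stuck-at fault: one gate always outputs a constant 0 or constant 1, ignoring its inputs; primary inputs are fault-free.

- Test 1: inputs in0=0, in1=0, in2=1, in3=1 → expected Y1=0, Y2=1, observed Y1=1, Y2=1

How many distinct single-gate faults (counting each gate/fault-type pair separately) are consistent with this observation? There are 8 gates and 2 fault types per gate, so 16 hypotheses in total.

1

Fault-free: N0=1, N1=1, N2=1, N3=0, N4=0, N5=0, N6=0, N7=1 → Y1=0, Y2=1. Observed Y1=1, Y2=1.
  N0: none of the 2 fault types match ✗
  N1: none of the 2 fault types match ✗
  N2: none of the 2 fault types match ✗
  N3: none of the 2 fault types match ✗
  N4: none of the 2 fault types match ✗
  N5: none of the 2 fault types match ✗
  N6: stuck-at-1 ✓; others ✗
  N7: none of the 2 fault types match ✗
Consistent faults: {N6 stuck-at-1} — 1 in all.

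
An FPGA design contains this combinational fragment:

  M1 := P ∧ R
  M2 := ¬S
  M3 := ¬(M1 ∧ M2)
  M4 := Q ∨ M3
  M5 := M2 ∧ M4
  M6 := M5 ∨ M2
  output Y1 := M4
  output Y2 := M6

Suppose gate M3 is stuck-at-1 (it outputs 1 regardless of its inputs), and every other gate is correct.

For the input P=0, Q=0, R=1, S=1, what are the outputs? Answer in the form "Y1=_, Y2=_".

Propagate with M3 forced: M1=0, M2=0, M3=1 [stuck-at-1], M4=1, M5=0, M6=0.
So the outputs are Y1=1, Y2=0. (Same as the fault-free value — the fault is masked on this input.)

Y1=1, Y2=0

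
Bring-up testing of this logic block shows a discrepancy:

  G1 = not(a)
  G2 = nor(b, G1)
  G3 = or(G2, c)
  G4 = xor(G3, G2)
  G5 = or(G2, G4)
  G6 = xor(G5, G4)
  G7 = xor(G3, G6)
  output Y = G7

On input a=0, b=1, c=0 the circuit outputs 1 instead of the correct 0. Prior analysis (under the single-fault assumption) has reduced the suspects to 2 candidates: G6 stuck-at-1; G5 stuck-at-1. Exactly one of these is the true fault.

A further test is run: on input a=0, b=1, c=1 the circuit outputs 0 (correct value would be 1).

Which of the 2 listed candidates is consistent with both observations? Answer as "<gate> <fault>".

Evaluate each candidate on input a=0, b=1, c=1:
  G6 stuck-at-1: G1=1, G2=0, G3=1, G4=1, G5=1, G6=1 [stuck-at-1], G7=0 → 0 — matches
  G5 stuck-at-1: G1=1, G2=0, G3=1, G4=1, G5=1 [stuck-at-1], G6=0, G7=1 → 1 — eliminated
Only G6 stuck-at-1 reproduces the observed 0.

G6 stuck-at-1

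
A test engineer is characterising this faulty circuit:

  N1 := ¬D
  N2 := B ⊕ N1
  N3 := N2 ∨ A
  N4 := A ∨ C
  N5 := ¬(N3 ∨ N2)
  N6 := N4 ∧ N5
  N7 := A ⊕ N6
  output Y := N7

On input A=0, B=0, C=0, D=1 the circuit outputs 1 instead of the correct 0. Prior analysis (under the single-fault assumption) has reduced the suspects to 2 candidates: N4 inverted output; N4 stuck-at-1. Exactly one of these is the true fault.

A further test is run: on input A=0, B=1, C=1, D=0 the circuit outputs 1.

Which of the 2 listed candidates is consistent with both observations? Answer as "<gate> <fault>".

N4 stuck-at-1

Evaluate each candidate on input A=0, B=1, C=1, D=0:
  N4 inverted output: N1=1, N2=0, N3=0, N4=0 [inverted output], N5=1, N6=0, N7=0 → 0 — eliminated
  N4 stuck-at-1: N1=1, N2=0, N3=0, N4=1 [stuck-at-1], N5=1, N6=1, N7=1 → 1 — matches
Only N4 stuck-at-1 reproduces the observed 1.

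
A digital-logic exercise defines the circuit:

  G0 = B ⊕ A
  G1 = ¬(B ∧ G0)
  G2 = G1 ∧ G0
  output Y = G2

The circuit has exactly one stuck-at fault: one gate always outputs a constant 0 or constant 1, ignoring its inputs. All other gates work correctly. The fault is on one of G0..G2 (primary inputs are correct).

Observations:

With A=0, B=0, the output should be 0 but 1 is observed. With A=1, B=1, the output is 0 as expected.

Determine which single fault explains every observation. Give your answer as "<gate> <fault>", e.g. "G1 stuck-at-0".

Fault-free values for test 1 (A=0, B=0): G0=0, G1=1, G2=0, giving Y=0. Observed 1.
Test 1: faults giving observed 1 are {G0 stuck-at-1, G2 stuck-at-1}.
Test 2 (A=1, B=1): fault-free G0=0, G1=1, G2=0 → 0; observed 0. Eliminates G2 stuck-at-1.
Only G0 stuck-at-1 is consistent with every test.

G0 stuck-at-1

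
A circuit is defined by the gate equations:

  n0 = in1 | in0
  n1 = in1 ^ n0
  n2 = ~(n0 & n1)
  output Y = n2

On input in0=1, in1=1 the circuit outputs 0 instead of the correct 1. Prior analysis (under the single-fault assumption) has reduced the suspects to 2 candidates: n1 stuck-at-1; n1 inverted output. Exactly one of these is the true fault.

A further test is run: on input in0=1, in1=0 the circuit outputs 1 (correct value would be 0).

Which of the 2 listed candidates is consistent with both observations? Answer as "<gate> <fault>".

n1 inverted output

Evaluate each candidate on input in0=1, in1=0:
  n1 stuck-at-1: n0=1, n1=1 [stuck-at-1], n2=0 → 0 — eliminated
  n1 inverted output: n0=1, n1=0 [inverted output], n2=1 → 1 — matches
Only n1 inverted output reproduces the observed 1.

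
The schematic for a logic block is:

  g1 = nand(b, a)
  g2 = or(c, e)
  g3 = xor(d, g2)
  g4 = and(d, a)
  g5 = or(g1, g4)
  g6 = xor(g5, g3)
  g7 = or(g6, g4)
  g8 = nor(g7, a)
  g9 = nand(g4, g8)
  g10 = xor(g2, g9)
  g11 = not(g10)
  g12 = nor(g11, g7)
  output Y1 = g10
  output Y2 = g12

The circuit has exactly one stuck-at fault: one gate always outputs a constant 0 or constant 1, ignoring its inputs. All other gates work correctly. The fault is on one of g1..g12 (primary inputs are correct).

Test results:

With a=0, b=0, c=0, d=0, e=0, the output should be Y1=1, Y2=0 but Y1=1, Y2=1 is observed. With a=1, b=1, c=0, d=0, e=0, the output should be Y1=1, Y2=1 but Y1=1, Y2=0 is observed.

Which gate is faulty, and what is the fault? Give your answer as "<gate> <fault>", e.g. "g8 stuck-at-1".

g3 stuck-at-1

Fault-free values for test 1 (a=0, b=0, c=0, d=0, e=0): g1=1, g2=0, g3=0, g4=0, g5=1, g6=1, g7=1, g8=0, g9=1, g10=1, g11=0, g12=0, giving Y1=1, Y2=0. Observed Y1=1, Y2=1.
Test 1: faults giving observed Y1=1, Y2=1 are {g1 stuck-at-0, g3 stuck-at-1, g5 stuck-at-0, g6 stuck-at-0, g7 stuck-at-0, g12 stuck-at-1}.
Test 2 (a=1, b=1, c=0, d=0, e=0): fault-free g1=0, g2=0, g3=0, g4=0, g5=0, g6=0, g7=0, g8=0, g9=1, g10=1, g11=0, g12=1 → Y1=1, Y2=1; observed Y1=1, Y2=0. Eliminates g1 stuck-at-0, g5 stuck-at-0, g6 stuck-at-0, g7 stuck-at-0, g12 stuck-at-1.
Only g3 stuck-at-1 is consistent with every test.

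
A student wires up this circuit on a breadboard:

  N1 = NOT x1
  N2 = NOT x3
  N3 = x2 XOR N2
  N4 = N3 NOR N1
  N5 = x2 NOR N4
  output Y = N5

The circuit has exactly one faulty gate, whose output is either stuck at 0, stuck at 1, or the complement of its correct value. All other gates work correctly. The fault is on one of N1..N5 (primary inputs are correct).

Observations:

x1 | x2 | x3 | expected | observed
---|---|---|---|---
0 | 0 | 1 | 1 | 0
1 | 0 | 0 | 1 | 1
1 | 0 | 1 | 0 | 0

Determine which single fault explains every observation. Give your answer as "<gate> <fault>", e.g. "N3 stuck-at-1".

N1 stuck-at-0

Fault-free values for test 1 (x1=0, x2=0, x3=1): N1=1, N2=0, N3=0, N4=0, N5=1, giving Y=1. Observed 0.
Test 1: faults giving observed 0 are {N1 stuck-at-0, N1 inverted output, N4 stuck-at-1, N4 inverted output, N5 stuck-at-0, N5 inverted output}.
Test 2 (x1=1, x2=0, x3=0): fault-free N1=0, N2=1, N3=1, N4=0, N5=1 → 1; observed 1. Eliminates N4 stuck-at-1, N4 inverted output, N5 stuck-at-0, N5 inverted output.
Test 3 (x1=1, x2=0, x3=1): fault-free N1=0, N2=0, N3=0, N4=1, N5=0 → 0; observed 0. Eliminates N1 inverted output.
Only N1 stuck-at-0 is consistent with every test.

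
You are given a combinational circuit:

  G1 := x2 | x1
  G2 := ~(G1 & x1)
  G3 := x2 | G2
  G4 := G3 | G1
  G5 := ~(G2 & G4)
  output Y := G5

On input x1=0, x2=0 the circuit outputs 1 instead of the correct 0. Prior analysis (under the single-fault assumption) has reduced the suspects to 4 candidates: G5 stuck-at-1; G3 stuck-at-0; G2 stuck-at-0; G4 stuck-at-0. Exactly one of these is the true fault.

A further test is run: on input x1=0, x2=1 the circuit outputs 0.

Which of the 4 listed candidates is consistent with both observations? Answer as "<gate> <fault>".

Evaluate each candidate on input x1=0, x2=1:
  G5 stuck-at-1: G1=1, G2=1, G3=1, G4=1, G5=1 [stuck-at-1] → 1 — eliminated
  G3 stuck-at-0: G1=1, G2=1, G3=0 [stuck-at-0], G4=1, G5=0 → 0 — matches
  G2 stuck-at-0: G1=1, G2=0 [stuck-at-0], G3=1, G4=1, G5=1 → 1 — eliminated
  G4 stuck-at-0: G1=1, G2=1, G3=1, G4=0 [stuck-at-0], G5=1 → 1 — eliminated
Only G3 stuck-at-0 reproduces the observed 0.

G3 stuck-at-0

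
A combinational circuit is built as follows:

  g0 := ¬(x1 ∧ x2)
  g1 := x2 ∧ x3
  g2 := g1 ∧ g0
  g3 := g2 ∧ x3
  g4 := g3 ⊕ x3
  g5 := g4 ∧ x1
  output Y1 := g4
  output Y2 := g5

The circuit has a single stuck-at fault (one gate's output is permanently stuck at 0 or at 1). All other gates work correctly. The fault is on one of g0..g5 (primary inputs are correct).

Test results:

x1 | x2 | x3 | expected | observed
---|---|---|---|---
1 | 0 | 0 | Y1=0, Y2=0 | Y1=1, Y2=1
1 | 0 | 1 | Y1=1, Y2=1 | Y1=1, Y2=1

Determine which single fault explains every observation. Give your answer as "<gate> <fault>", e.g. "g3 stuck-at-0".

g4 stuck-at-1

Fault-free values for test 1 (x1=1, x2=0, x3=0): g0=1, g1=0, g2=0, g3=0, g4=0, g5=0, giving Y1=0, Y2=0. Observed Y1=1, Y2=1.
Test 1: faults giving observed Y1=1, Y2=1 are {g3 stuck-at-1, g4 stuck-at-1}.
Test 2 (x1=1, x2=0, x3=1): fault-free g0=1, g1=0, g2=0, g3=0, g4=1, g5=1 → Y1=1, Y2=1; observed Y1=1, Y2=1. Eliminates g3 stuck-at-1.
Only g4 stuck-at-1 is consistent with every test.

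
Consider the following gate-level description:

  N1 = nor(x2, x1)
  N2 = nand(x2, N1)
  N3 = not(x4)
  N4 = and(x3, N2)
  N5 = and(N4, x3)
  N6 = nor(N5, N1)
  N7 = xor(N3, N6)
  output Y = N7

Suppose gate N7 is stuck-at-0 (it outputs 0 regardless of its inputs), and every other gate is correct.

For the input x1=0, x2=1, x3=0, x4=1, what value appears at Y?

0

Propagate with N7 forced: N1=0, N2=1, N3=0, N4=0, N5=0, N6=1, N7=0 [stuck-at-0].
So Y = 0. (Without the fault it would be 1.)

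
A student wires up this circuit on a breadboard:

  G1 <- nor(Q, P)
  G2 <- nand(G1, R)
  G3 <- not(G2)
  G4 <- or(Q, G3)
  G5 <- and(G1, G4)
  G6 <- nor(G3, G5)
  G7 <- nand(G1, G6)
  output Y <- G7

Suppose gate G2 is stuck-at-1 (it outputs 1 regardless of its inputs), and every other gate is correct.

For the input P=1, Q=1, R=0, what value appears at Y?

Propagate with G2 forced: G1=0, G2=1 [stuck-at-1], G3=0, G4=1, G5=0, G6=1, G7=1.
So Y = 1. (Same as the fault-free value — the fault is masked on this input.)

1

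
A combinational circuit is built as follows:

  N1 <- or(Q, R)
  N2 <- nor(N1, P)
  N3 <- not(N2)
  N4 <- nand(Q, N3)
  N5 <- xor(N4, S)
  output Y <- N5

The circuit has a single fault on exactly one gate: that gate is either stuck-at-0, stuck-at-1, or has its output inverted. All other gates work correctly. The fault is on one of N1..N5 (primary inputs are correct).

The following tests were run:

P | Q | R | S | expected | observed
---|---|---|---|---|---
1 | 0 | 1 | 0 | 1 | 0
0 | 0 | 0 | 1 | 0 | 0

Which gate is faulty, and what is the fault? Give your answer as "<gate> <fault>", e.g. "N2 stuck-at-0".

N5 stuck-at-0

Fault-free values for test 1 (P=1, Q=0, R=1, S=0): N1=1, N2=0, N3=1, N4=1, N5=1, giving Y=1. Observed 0.
Test 1: faults giving observed 0 are {N4 stuck-at-0, N4 inverted output, N5 stuck-at-0, N5 inverted output}.
Test 2 (P=0, Q=0, R=0, S=1): fault-free N1=0, N2=1, N3=0, N4=1, N5=0 → 0; observed 0. Eliminates N4 stuck-at-0, N4 inverted output, N5 inverted output.
Only N5 stuck-at-0 is consistent with every test.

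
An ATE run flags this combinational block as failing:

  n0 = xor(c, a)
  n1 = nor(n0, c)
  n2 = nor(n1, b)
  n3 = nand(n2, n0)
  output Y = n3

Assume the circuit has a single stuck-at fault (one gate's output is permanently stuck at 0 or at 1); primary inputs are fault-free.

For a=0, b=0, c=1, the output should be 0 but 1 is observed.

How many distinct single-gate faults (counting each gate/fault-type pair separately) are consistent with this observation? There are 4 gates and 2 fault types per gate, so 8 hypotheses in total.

Fault-free: n0=1, n1=0, n2=1, n3=0 → 0. Observed 1.
  n0 stuck-at-0: output 1 ✓
  n0 stuck-at-1: output 0 ✗
  n1 stuck-at-0: output 0 ✗
  n1 stuck-at-1: output 1 ✓
  n2 stuck-at-0: output 1 ✓
  n2 stuck-at-1: output 0 ✗
  n3 stuck-at-0: output 0 ✗
  n3 stuck-at-1: output 1 ✓
Consistent faults: {n0 stuck-at-0, n1 stuck-at-1, n2 stuck-at-0, n3 stuck-at-1} — 4 in all.

4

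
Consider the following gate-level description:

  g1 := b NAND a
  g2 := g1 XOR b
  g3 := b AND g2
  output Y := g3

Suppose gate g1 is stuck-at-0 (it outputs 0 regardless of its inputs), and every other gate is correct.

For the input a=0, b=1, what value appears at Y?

1

Propagate with g1 forced: g1=0 [stuck-at-0], g2=1, g3=1.
So Y = 1. (Without the fault it would be 0.)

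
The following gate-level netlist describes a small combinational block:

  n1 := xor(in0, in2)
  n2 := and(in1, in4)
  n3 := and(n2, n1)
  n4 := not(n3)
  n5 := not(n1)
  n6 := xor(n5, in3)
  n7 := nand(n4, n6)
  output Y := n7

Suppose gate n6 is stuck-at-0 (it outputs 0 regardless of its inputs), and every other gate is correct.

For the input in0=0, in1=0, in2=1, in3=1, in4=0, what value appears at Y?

Propagate with n6 forced: n1=1, n2=0, n3=0, n4=1, n5=0, n6=0 [stuck-at-0], n7=1.
So Y = 1. (Without the fault it would be 0.)

1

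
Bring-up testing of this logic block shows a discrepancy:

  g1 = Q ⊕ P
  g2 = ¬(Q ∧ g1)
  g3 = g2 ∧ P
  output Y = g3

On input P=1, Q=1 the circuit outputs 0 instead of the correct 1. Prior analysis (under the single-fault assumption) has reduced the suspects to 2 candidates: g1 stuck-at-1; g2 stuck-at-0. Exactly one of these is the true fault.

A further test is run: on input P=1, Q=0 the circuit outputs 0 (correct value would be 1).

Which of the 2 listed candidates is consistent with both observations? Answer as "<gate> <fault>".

g2 stuck-at-0

Evaluate each candidate on input P=1, Q=0:
  g1 stuck-at-1: g1=1 [stuck-at-1], g2=1, g3=1 → 1 — eliminated
  g2 stuck-at-0: g1=1, g2=0 [stuck-at-0], g3=0 → 0 — matches
Only g2 stuck-at-0 reproduces the observed 0.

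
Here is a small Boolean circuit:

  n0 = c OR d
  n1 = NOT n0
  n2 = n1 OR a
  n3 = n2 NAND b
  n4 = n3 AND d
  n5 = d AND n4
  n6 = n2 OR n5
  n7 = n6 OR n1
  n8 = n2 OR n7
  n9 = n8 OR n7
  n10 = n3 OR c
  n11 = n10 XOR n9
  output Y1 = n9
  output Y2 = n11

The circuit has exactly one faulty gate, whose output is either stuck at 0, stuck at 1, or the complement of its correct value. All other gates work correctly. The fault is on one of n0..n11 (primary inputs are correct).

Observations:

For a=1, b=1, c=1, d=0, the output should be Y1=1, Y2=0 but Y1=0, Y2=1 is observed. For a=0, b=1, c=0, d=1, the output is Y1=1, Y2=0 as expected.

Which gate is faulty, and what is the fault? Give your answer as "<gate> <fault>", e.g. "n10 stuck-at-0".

n2 stuck-at-0

Fault-free values for test 1 (a=1, b=1, c=1, d=0): n0=1, n1=0, n2=1, n3=0, n4=0, n5=0, n6=1, n7=1, n8=1, n9=1, n10=1, n11=0, giving Y1=1, Y2=0. Observed Y1=0, Y2=1.
Test 1: faults giving observed Y1=0, Y2=1 are {n2 stuck-at-0, n2 inverted output, n9 stuck-at-0, n9 inverted output}.
Test 2 (a=0, b=1, c=0, d=1): fault-free n0=1, n1=0, n2=0, n3=1, n4=1, n5=1, n6=1, n7=1, n8=1, n9=1, n10=1, n11=0 → Y1=1, Y2=0; observed Y1=1, Y2=0. Eliminates n2 inverted output, n9 stuck-at-0, n9 inverted output.
Only n2 stuck-at-0 is consistent with every test.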